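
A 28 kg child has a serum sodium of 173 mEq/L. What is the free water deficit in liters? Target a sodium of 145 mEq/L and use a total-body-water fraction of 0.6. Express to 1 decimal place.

3.2 L

TBW = 0.6 · 28 = 16.8 L
Free water deficit = TBW · (Na/145 − 1)
= 16.8 · (173/145 − 1)
= 16.8 · 0.1931
= 3.24 L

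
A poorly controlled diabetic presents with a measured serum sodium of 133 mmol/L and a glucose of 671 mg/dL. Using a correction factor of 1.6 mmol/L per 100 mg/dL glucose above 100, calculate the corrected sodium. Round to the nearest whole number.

Corrected Na = measured Na + 1.6 · (glucose − 100)/100
= 133 + 1.6 · (671 − 100)/100
= 133 + 9.1
= 142.1 mmol/L

142 mmol/L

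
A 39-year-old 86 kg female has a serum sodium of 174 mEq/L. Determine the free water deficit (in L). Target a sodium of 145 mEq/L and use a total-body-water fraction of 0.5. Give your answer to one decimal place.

8.6 L

TBW = 0.5 · 86 = 43 L
Free water deficit = TBW · (Na/145 − 1)
= 43 · (174/145 − 1)
= 43 · 0.2
= 8.6 L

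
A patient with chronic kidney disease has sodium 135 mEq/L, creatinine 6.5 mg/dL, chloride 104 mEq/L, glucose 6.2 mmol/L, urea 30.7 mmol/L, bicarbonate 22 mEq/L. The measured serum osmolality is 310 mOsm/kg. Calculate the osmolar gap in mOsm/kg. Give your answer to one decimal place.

3.1 mOsm/kg

Calculated osmolality = 2·Na + glucose + urea
= 2·135 + 6.2 + 30.7
= 270 + 6.20 + 30.70
= 306.9 mOsm/kg ≈ 306.9 mOsm/kg
Osmolar gap = measured − calculated = 310 − 306.9 = 3.1 mOsm/kg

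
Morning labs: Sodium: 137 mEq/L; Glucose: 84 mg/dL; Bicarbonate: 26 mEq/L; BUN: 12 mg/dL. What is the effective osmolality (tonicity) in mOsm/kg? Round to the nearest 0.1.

Effective osmolality excludes urea (freely permeant across cell membranes):
2·Na + glucose/18
= 2·137 + 84/18
= 274 + 4.67
= 278.67 mOsm/kg

278.7 mOsm/kg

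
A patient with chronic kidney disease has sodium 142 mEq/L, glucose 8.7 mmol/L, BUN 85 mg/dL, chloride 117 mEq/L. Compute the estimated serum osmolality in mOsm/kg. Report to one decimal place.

Calculated osmolality = 2·Na + glucose + BUN/2.8
= 2·142 + 8.7 + 85/2.8
= 284 + 8.70 + 30.36
= 323.06 mOsm/kg

323.1 mOsm/kg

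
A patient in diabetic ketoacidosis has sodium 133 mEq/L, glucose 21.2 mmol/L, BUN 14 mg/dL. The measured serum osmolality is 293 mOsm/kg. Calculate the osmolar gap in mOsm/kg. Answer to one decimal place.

0.8 mOsm/kg

Calculated osmolality = 2·Na + glucose + BUN/2.8
= 2·133 + 21.2 + 14/2.8
= 266 + 21.20 + 5
= 292.2 mOsm/kg ≈ 292.2 mOsm/kg
Osmolar gap = measured − calculated = 293 − 292.2 = 0.8 mOsm/kg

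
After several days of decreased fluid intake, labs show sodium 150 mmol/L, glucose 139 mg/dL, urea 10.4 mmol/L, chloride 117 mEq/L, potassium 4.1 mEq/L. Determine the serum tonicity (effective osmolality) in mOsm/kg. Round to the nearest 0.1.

307.7 mOsm/kg

Effective osmolality excludes urea (freely permeant across cell membranes):
2·Na + glucose/18
= 2·150 + 139/18
= 300 + 7.72
= 307.72 mOsm/kg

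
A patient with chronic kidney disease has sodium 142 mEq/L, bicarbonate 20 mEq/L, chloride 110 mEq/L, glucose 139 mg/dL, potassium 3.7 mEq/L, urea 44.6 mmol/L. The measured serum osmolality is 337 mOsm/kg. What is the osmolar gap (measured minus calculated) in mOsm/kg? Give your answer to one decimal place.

Calculated osmolality = 2·Na + glucose/18 + urea
= 2·142 + 139/18 + 44.6
= 284 + 7.72 + 44.60
= 336.32 mOsm/kg ≈ 336.3 mOsm/kg
Osmolar gap = measured − calculated = 337 − 336.3 = 0.7 mOsm/kg

0.7 mOsm/kg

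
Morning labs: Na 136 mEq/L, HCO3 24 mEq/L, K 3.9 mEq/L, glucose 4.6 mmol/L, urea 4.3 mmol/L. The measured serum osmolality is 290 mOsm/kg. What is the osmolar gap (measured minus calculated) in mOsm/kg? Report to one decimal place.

Calculated osmolality = 2·Na + glucose + urea
= 2·136 + 4.6 + 4.3
= 272 + 4.60 + 4.30
= 280.9 mOsm/kg ≈ 280.9 mOsm/kg
Osmolar gap = measured − calculated = 290 − 280.9 = 9.1 mOsm/kg

9.1 mOsm/kg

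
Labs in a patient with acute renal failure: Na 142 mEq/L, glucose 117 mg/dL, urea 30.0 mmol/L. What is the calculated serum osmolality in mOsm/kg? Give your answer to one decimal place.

Calculated osmolality = 2·Na + glucose/18 + urea
= 2·142 + 117/18 + 30
= 284 + 6.50 + 30
= 320.5 mOsm/kg

320.5 mOsm/kg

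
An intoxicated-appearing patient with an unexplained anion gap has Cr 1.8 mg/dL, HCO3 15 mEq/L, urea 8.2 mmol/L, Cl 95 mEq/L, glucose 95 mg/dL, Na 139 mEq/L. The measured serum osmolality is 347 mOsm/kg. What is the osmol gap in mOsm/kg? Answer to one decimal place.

55.5 mOsm/kg

Calculated osmolality = 2·Na + glucose/18 + urea
= 2·139 + 95/18 + 8.2
= 278 + 5.28 + 8.20
= 291.48 mOsm/kg ≈ 291.5 mOsm/kg
Osmolar gap = measured − calculated = 347 − 291.5 = 55.5 mOsm/kg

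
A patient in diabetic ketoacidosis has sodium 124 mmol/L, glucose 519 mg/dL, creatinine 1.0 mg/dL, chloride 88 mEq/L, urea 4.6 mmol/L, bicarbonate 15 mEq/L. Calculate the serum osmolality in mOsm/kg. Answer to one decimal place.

281.4 mOsm/kg

Calculated osmolality = 2·Na + glucose/18 + urea
= 2·124 + 519/18 + 4.6
= 248 + 28.83 + 4.60
= 281.43 mOsm/kg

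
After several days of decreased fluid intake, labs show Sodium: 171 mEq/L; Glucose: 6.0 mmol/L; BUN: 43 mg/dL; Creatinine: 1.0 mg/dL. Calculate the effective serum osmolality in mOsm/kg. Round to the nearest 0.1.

348.0 mOsm/kg

Effective osmolality excludes urea (freely permeant across cell membranes):
2·Na + glucose
= 2·171 + 6
= 342 + 6
= 348 mOsm/kg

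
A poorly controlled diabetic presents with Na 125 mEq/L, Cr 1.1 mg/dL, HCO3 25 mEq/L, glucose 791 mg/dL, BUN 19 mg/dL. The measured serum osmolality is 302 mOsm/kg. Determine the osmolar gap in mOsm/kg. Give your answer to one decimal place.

1.3 mOsm/kg

Calculated osmolality = 2·Na + glucose/18 + BUN/2.8
= 2·125 + 791/18 + 19/2.8
= 250 + 43.94 + 6.79
= 300.73 mOsm/kg ≈ 300.7 mOsm/kg
Osmolar gap = measured − calculated = 302 − 300.7 = 1.3 mOsm/kg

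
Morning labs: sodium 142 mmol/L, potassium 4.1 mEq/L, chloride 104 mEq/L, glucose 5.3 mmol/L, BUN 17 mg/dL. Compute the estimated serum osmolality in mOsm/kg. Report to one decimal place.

295.4 mOsm/kg

Calculated osmolality = 2·Na + glucose + BUN/2.8
= 2·142 + 5.3 + 17/2.8
= 284 + 5.30 + 6.07
= 295.37 mOsm/kg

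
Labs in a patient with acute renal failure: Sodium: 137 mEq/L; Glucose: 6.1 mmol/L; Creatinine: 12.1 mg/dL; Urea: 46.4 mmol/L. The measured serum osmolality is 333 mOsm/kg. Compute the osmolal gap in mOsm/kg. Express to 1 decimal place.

6.5 mOsm/kg

Calculated osmolality = 2·Na + glucose + urea
= 2·137 + 6.1 + 46.4
= 274 + 6.10 + 46.40
= 326.5 mOsm/kg ≈ 326.5 mOsm/kg
Osmolar gap = measured − calculated = 333 − 326.5 = 6.5 mOsm/kg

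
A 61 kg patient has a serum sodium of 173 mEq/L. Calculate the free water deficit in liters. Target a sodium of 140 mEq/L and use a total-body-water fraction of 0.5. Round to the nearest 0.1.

7.2 L

TBW = 0.5 · 61 = 30.5 L
Free water deficit = TBW · (Na/140 − 1)
= 30.5 · (173/140 − 1)
= 30.5 · 0.2357
= 7.19 L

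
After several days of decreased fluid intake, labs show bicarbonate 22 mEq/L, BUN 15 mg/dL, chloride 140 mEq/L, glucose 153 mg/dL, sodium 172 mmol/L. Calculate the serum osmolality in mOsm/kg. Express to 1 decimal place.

Calculated osmolality = 2·Na + glucose/18 + BUN/2.8
= 2·172 + 153/18 + 15/2.8
= 344 + 8.50 + 5.36
= 357.86 mOsm/kg

357.9 mOsm/kg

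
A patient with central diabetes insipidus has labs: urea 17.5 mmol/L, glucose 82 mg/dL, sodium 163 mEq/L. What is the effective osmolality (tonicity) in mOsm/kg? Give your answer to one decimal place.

Effective osmolality excludes urea (freely permeant across cell membranes):
2·Na + glucose/18
= 2·163 + 82/18
= 326 + 4.56
= 330.56 mOsm/kg

330.6 mOsm/kg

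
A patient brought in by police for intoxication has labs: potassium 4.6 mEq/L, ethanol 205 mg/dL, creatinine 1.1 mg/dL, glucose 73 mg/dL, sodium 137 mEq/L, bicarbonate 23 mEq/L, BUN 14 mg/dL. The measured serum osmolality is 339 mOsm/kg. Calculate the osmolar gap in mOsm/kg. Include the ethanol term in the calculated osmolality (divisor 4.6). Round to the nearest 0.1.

Calculated osmolality = 2·Na + glucose/18 + BUN/2.8 + ethanol/4.6
= 2·137 + 73/18 + 14/2.8 + 205/4.6
= 274 + 4.06 + 5 + 44.57
= 327.63 mOsm/kg ≈ 327.6 mOsm/kg
Osmolar gap = measured − calculated = 339 − 327.6 = 11.4 mOsm/kg

11.4 mOsm/kg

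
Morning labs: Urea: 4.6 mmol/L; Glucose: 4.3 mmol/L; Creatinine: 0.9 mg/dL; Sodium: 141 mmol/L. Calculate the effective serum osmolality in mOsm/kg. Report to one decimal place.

286.3 mOsm/kg

Effective osmolality excludes urea (freely permeant across cell membranes):
2·Na + glucose
= 2·141 + 4.3
= 282 + 4.3
= 286.3 mOsm/kg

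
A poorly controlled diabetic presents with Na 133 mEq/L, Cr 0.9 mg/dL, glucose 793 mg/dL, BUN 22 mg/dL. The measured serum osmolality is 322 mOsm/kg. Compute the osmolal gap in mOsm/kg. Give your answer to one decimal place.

4.1 mOsm/kg

Calculated osmolality = 2·Na + glucose/18 + BUN/2.8
= 2·133 + 793/18 + 22/2.8
= 266 + 44.06 + 7.86
= 317.92 mOsm/kg ≈ 317.9 mOsm/kg
Osmolar gap = measured − calculated = 322 − 317.9 = 4.1 mOsm/kg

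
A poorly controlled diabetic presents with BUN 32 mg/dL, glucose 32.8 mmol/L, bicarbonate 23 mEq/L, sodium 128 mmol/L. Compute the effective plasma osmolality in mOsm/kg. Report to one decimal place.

Effective osmolality excludes urea (freely permeant across cell membranes):
2·Na + glucose
= 2·128 + 32.8
= 256 + 32.8
= 288.8 mOsm/kg

288.8 mOsm/kg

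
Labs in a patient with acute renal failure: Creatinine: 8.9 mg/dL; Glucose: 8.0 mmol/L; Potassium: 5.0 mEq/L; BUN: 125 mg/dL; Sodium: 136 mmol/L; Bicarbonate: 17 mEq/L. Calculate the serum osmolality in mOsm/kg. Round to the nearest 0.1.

Calculated osmolality = 2·Na + glucose + BUN/2.8
= 2·136 + 8 + 125/2.8
= 272 + 8 + 44.64
= 324.64 mOsm/kg

324.6 mOsm/kg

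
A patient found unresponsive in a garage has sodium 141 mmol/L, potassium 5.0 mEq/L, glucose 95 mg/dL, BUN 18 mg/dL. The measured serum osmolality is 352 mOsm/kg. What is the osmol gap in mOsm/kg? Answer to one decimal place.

Calculated osmolality = 2·Na + glucose/18 + BUN/2.8
= 2·141 + 95/18 + 18/2.8
= 282 + 5.28 + 6.43
= 293.71 mOsm/kg ≈ 293.7 mOsm/kg
Osmolar gap = measured − calculated = 352 − 293.7 = 58.3 mOsm/kg

58.3 mOsm/kg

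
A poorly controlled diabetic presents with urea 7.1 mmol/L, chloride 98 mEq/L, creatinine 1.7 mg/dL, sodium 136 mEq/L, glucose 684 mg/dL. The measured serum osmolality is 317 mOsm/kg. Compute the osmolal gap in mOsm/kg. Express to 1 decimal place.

-0.1 mOsm/kg

Calculated osmolality = 2·Na + glucose/18 + urea
= 2·136 + 684/18 + 7.1
= 272 + 38 + 7.10
= 317.1 mOsm/kg ≈ 317.1 mOsm/kg
Osmolar gap = measured − calculated = 317 − 317.1 = -0.1 mOsm/kg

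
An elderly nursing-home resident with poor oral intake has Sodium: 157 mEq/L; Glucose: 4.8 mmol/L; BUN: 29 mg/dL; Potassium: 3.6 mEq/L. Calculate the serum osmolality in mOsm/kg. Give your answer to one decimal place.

Calculated osmolality = 2·Na + glucose + BUN/2.8
= 2·157 + 4.8 + 29/2.8
= 314 + 4.80 + 10.36
= 329.16 mOsm/kg

329.2 mOsm/kg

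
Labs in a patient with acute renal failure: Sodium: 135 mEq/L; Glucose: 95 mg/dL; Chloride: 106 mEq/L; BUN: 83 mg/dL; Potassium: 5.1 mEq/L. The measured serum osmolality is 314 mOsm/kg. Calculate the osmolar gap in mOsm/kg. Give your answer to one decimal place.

Calculated osmolality = 2·Na + glucose/18 + BUN/2.8
= 2·135 + 95/18 + 83/2.8
= 270 + 5.28 + 29.64
= 304.92 mOsm/kg ≈ 304.9 mOsm/kg
Osmolar gap = measured − calculated = 314 − 304.9 = 9.1 mOsm/kg

9.1 mOsm/kg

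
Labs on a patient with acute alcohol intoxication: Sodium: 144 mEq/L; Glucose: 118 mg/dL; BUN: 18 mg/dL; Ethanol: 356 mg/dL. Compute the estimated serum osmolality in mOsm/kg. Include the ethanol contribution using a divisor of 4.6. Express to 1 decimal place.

378.4 mOsm/kg

Calculated osmolality = 2·Na + glucose/18 + BUN/2.8 + ethanol/4.6
= 2·144 + 118/18 + 18/2.8 + 356/4.6
= 288 + 6.56 + 6.43 + 77.39
= 378.38 mOsm/kg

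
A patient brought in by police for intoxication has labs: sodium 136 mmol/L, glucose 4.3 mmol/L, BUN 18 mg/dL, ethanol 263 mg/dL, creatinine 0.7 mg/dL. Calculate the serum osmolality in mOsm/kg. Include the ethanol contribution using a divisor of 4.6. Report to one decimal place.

339.9 mOsm/kg

Calculated osmolality = 2·Na + glucose + BUN/2.8 + ethanol/4.6
= 2·136 + 4.3 + 18/2.8 + 263/4.6
= 272 + 4.30 + 6.43 + 57.17
= 339.9 mOsm/kg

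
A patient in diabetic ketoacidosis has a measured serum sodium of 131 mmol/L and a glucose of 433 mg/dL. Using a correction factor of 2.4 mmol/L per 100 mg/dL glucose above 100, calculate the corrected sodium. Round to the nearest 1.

139 mmol/L

Corrected Na = measured Na + 2.4 · (glucose − 100)/100
= 131 + 2.4 · (433 − 100)/100
= 131 + 8
= 139 mmol/L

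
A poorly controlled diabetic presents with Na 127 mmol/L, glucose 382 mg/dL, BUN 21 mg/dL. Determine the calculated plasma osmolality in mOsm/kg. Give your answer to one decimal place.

Calculated osmolality = 2·Na + glucose/18 + BUN/2.8
= 2·127 + 382/18 + 21/2.8
= 254 + 21.22 + 7.50
= 282.72 mOsm/kg

282.7 mOsm/kg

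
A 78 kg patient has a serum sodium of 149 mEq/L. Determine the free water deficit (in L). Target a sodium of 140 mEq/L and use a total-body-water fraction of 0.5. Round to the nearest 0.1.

2.5 L

TBW = 0.5 · 78 = 39 L
Free water deficit = TBW · (Na/140 − 1)
= 39 · (149/140 − 1)
= 39 · 0.0643
= 2.51 L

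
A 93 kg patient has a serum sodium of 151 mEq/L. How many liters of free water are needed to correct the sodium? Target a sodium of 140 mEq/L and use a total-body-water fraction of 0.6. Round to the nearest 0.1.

TBW = 0.6 · 93 = 55.8 L
Free water deficit = TBW · (Na/140 − 1)
= 55.8 · (151/140 − 1)
= 55.8 · 0.0786
= 4.39 L

4.4 L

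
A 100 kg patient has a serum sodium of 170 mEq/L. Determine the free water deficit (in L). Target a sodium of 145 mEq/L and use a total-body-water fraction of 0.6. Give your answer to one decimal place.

TBW = 0.6 · 100 = 60 L
Free water deficit = TBW · (Na/145 − 1)
= 60 · (170/145 − 1)
= 60 · 0.1724
= 10.34 L

10.3 L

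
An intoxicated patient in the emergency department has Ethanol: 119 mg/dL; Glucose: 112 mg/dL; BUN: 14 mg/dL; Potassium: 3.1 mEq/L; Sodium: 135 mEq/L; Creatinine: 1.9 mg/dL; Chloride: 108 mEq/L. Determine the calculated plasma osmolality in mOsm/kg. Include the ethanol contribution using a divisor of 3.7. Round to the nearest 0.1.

313.4 mOsm/kg

Calculated osmolality = 2·Na + glucose/18 + BUN/2.8 + ethanol/3.7
= 2·135 + 112/18 + 14/2.8 + 119/3.7
= 270 + 6.22 + 5 + 32.16
= 313.38 mOsm/kg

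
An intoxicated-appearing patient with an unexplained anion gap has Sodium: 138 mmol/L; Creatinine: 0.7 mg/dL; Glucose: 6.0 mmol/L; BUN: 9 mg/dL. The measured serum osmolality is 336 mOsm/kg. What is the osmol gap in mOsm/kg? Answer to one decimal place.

Calculated osmolality = 2·Na + glucose + BUN/2.8
= 2·138 + 6 + 9/2.8
= 276 + 6 + 3.21
= 285.21 mOsm/kg ≈ 285.2 mOsm/kg
Osmolar gap = measured − calculated = 336 − 285.2 = 50.8 mOsm/kg

50.8 mOsm/kg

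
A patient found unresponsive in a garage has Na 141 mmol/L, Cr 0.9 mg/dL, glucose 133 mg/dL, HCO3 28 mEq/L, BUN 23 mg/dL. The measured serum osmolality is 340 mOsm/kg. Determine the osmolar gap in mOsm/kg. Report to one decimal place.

Calculated osmolality = 2·Na + glucose/18 + BUN/2.8
= 2·141 + 133/18 + 23/2.8
= 282 + 7.39 + 8.21
= 297.6 mOsm/kg ≈ 297.6 mOsm/kg
Osmolar gap = measured − calculated = 340 − 297.6 = 42.4 mOsm/kg

42.4 mOsm/kg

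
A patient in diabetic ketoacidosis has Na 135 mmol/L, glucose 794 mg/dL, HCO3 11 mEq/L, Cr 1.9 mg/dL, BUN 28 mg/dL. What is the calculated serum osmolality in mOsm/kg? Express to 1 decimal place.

324.1 mOsm/kg

Calculated osmolality = 2·Na + glucose/18 + BUN/2.8
= 2·135 + 794/18 + 28/2.8
= 270 + 44.11 + 10
= 324.11 mOsm/kg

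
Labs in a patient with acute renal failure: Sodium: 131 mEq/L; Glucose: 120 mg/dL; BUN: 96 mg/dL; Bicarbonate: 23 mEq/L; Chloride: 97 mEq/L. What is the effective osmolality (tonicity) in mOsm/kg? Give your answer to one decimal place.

Effective osmolality excludes urea (freely permeant across cell membranes):
2·Na + glucose/18
= 2·131 + 120/18
= 262 + 6.67
= 268.67 mOsm/kg

268.7 mOsm/kg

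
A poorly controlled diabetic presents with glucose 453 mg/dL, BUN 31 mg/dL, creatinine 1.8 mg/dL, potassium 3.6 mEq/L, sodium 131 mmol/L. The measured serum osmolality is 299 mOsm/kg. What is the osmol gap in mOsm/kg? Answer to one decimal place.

Calculated osmolality = 2·Na + glucose/18 + BUN/2.8
= 2·131 + 453/18 + 31/2.8
= 262 + 25.17 + 11.07
= 298.24 mOsm/kg ≈ 298.2 mOsm/kg
Osmolar gap = measured − calculated = 299 − 298.2 = 0.8 mOsm/kg

0.8 mOsm/kg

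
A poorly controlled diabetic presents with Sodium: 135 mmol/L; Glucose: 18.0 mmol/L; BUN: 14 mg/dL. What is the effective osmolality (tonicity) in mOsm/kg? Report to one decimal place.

Effective osmolality excludes urea (freely permeant across cell membranes):
2·Na + glucose
= 2·135 + 18
= 270 + 18
= 288 mOsm/kg

288.0 mOsm/kg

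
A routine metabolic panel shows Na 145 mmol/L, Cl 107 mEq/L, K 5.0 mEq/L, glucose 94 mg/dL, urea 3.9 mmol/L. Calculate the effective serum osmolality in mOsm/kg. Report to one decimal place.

295.2 mOsm/kg

Effective osmolality excludes urea (freely permeant across cell membranes):
2·Na + glucose/18
= 2·145 + 94/18
= 290 + 5.22
= 295.22 mOsm/kg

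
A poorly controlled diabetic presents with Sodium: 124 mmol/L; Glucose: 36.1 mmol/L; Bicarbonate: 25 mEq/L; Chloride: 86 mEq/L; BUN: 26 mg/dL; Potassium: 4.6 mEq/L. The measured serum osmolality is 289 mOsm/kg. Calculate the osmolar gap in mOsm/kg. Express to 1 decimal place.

-4.4 mOsm/kg

Calculated osmolality = 2·Na + glucose + BUN/2.8
= 2·124 + 36.1 + 26/2.8
= 248 + 36.10 + 9.29
= 293.39 mOsm/kg ≈ 293.4 mOsm/kg
Osmolar gap = measured − calculated = 289 − 293.4 = -4.4 mOsm/kg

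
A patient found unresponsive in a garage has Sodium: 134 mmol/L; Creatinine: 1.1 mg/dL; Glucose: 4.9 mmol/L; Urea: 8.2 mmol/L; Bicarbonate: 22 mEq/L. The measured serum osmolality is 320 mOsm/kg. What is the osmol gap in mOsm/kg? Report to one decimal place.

Calculated osmolality = 2·Na + glucose + urea
= 2·134 + 4.9 + 8.2
= 268 + 4.90 + 8.20
= 281.1 mOsm/kg ≈ 281.1 mOsm/kg
Osmolar gap = measured − calculated = 320 − 281.1 = 38.9 mOsm/kg

38.9 mOsm/kg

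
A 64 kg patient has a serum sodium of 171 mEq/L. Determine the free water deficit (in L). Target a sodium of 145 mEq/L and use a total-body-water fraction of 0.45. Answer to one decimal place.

TBW = 0.45 · 64 = 28.8 L
Free water deficit = TBW · (Na/145 − 1)
= 28.8 · (171/145 − 1)
= 28.8 · 0.1793
= 5.16 L

5.2 L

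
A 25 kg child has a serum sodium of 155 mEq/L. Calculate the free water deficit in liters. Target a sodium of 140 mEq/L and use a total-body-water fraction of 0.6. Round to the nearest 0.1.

TBW = 0.6 · 25 = 15 L
Free water deficit = TBW · (Na/140 − 1)
= 15 · (155/140 − 1)
= 15 · 0.1071
= 1.61 L

1.6 L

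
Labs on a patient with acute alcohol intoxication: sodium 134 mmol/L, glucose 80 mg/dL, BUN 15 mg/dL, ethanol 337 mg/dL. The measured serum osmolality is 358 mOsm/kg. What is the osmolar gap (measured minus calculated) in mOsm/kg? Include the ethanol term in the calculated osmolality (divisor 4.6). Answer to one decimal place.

6.9 mOsm/kg

Calculated osmolality = 2·Na + glucose/18 + BUN/2.8 + ethanol/4.6
= 2·134 + 80/18 + 15/2.8 + 337/4.6
= 268 + 4.44 + 5.36 + 73.26
= 351.06 mOsm/kg ≈ 351.1 mOsm/kg
Osmolar gap = measured − calculated = 358 − 351.1 = 6.9 mOsm/kg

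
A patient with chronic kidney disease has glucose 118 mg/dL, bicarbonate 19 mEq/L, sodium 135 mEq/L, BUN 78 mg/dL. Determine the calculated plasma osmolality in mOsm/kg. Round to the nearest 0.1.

304.4 mOsm/kg

Calculated osmolality = 2·Na + glucose/18 + BUN/2.8
= 2·135 + 118/18 + 78/2.8
= 270 + 6.56 + 27.86
= 304.42 mOsm/kg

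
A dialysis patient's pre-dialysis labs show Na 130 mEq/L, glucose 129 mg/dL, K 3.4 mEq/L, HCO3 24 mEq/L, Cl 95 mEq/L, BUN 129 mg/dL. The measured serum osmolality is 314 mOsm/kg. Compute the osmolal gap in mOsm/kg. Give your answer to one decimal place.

Calculated osmolality = 2·Na + glucose/18 + BUN/2.8
= 2·130 + 129/18 + 129/2.8
= 260 + 7.17 + 46.07
= 313.24 mOsm/kg ≈ 313.2 mOsm/kg
Osmolar gap = measured − calculated = 314 − 313.2 = 0.8 mOsm/kg

0.8 mOsm/kg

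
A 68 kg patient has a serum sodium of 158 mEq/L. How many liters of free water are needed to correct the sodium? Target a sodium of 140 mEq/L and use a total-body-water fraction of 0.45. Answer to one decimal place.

3.9 L

TBW = 0.45 · 68 = 30.6 L
Free water deficit = TBW · (Na/140 − 1)
= 30.6 · (158/140 − 1)
= 30.6 · 0.1286
= 3.94 L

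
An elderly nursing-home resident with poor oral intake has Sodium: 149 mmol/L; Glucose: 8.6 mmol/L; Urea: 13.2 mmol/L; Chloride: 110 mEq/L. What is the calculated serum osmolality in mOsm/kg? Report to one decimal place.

Calculated osmolality = 2·Na + glucose + urea
= 2·149 + 8.6 + 13.2
= 298 + 8.60 + 13.20
= 319.8 mOsm/kg

319.8 mOsm/kg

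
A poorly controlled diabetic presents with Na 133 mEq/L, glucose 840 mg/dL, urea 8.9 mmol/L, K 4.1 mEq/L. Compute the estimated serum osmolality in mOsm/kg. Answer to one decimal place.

Calculated osmolality = 2·Na + glucose/18 + urea
= 2·133 + 840/18 + 8.9
= 266 + 46.67 + 8.90
= 321.57 mOsm/kg

321.6 mOsm/kg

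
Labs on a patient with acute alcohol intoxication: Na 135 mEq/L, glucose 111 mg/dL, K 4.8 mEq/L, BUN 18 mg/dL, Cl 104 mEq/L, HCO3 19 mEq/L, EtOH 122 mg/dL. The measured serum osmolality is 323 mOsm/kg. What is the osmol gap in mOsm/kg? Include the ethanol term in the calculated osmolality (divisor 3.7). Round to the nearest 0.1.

7.4 mOsm/kg

Calculated osmolality = 2·Na + glucose/18 + BUN/2.8 + ethanol/3.7
= 2·135 + 111/18 + 18/2.8 + 122/3.7
= 270 + 6.17 + 6.43 + 32.97
= 315.57 mOsm/kg ≈ 315.6 mOsm/kg
Osmolar gap = measured − calculated = 323 − 315.6 = 7.4 mOsm/kg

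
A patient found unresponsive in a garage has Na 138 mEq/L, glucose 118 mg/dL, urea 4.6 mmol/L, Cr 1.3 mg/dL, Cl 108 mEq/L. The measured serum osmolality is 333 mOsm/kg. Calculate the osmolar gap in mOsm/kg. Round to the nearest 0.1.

Calculated osmolality = 2·Na + glucose/18 + urea
= 2·138 + 118/18 + 4.6
= 276 + 6.56 + 4.60
= 287.16 mOsm/kg ≈ 287.2 mOsm/kg
Osmolar gap = measured − calculated = 333 − 287.2 = 45.8 mOsm/kg

45.8 mOsm/kg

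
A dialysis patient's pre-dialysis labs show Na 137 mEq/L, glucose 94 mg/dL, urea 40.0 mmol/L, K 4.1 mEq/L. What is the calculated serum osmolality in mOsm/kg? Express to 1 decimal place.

Calculated osmolality = 2·Na + glucose/18 + urea
= 2·137 + 94/18 + 40
= 274 + 5.22 + 40
= 319.22 mOsm/kg

319.2 mOsm/kg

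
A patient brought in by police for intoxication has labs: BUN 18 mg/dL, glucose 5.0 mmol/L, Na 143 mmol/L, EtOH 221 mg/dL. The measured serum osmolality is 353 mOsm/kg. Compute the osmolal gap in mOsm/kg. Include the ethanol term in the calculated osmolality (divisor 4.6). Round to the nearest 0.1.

Calculated osmolality = 2·Na + glucose + BUN/2.8 + ethanol/4.6
= 2·143 + 5 + 18/2.8 + 221/4.6
= 286 + 5 + 6.43 + 48.04
= 345.47 mOsm/kg ≈ 345.5 mOsm/kg
Osmolar gap = measured − calculated = 353 − 345.5 = 7.5 mOsm/kg

7.5 mOsm/kg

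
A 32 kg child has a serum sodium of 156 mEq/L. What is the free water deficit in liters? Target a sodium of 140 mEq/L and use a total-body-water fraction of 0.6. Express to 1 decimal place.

2.2 L

TBW = 0.6 · 32 = 19.2 L
Free water deficit = TBW · (Na/140 − 1)
= 19.2 · (156/140 − 1)
= 19.2 · 0.1143
= 2.19 L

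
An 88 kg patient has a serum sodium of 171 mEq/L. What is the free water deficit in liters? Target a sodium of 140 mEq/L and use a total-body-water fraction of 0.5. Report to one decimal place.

9.7 L

TBW = 0.5 · 88 = 44 L
Free water deficit = TBW · (Na/140 − 1)
= 44 · (171/140 − 1)
= 44 · 0.2214
= 9.74 L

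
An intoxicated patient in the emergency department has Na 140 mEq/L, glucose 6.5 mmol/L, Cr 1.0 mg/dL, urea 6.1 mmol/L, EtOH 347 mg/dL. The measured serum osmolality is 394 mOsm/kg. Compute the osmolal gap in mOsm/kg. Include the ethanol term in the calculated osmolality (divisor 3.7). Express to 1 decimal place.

Calculated osmolality = 2·Na + glucose + urea + ethanol/3.7
= 2·140 + 6.5 + 6.1 + 347/3.7
= 280 + 6.50 + 6.10 + 93.78
= 386.38 mOsm/kg ≈ 386.4 mOsm/kg
Osmolar gap = measured − calculated = 394 − 386.4 = 7.6 mOsm/kg

7.6 mOsm/kg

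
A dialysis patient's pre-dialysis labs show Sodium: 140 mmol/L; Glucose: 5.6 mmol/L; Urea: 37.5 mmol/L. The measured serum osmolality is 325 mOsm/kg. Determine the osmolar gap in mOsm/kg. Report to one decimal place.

Calculated osmolality = 2·Na + glucose + urea
= 2·140 + 5.6 + 37.5
= 280 + 5.60 + 37.50
= 323.1 mOsm/kg ≈ 323.1 mOsm/kg
Osmolar gap = measured − calculated = 325 − 323.1 = 1.9 mOsm/kg

1.9 mOsm/kg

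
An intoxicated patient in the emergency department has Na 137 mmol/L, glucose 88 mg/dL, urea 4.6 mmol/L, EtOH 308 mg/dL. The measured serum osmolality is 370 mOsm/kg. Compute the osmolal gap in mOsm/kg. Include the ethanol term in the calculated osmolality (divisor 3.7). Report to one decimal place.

Calculated osmolality = 2·Na + glucose/18 + urea + ethanol/3.7
= 2·137 + 88/18 + 4.6 + 308/3.7
= 274 + 4.89 + 4.60 + 83.24
= 366.73 mOsm/kg ≈ 366.7 mOsm/kg
Osmolar gap = measured − calculated = 370 − 366.7 = 3.3 mOsm/kg

3.3 mOsm/kg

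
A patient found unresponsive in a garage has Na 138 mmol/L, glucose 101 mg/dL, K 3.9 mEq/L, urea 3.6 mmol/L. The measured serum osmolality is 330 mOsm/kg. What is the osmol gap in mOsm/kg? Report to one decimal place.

Calculated osmolality = 2·Na + glucose/18 + urea
= 2·138 + 101/18 + 3.6
= 276 + 5.61 + 3.60
= 285.21 mOsm/kg ≈ 285.2 mOsm/kg
Osmolar gap = measured − calculated = 330 − 285.2 = 44.8 mOsm/kg

44.8 mOsm/kg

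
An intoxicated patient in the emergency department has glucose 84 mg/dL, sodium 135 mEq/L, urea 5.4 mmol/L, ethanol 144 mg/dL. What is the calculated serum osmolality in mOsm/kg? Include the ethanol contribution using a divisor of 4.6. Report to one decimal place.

Calculated osmolality = 2·Na + glucose/18 + urea + ethanol/4.6
= 2·135 + 84/18 + 5.4 + 144/4.6
= 270 + 4.67 + 5.40 + 31.30
= 311.37 mOsm/kg

311.4 mOsm/kg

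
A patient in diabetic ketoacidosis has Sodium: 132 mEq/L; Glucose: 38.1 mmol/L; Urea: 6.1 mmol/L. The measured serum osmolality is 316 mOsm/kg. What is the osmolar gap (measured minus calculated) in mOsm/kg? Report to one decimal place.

7.8 mOsm/kg

Calculated osmolality = 2·Na + glucose + urea
= 2·132 + 38.1 + 6.1
= 264 + 38.10 + 6.10
= 308.2 mOsm/kg ≈ 308.2 mOsm/kg
Osmolar gap = measured − calculated = 316 − 308.2 = 7.8 mOsm/kg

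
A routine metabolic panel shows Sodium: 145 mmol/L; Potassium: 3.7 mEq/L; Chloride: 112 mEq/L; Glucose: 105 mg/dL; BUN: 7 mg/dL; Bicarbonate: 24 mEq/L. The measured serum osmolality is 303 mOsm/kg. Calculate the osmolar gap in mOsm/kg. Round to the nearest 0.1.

Calculated osmolality = 2·Na + glucose/18 + BUN/2.8
= 2·145 + 105/18 + 7/2.8
= 290 + 5.83 + 2.50
= 298.33 mOsm/kg ≈ 298.3 mOsm/kg
Osmolar gap = measured − calculated = 303 − 298.3 = 4.7 mOsm/kg

4.7 mOsm/kg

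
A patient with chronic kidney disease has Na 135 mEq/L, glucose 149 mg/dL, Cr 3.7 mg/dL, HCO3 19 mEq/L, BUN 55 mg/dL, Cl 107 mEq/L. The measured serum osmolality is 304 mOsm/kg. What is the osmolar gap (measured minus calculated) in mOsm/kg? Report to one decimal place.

Calculated osmolality = 2·Na + glucose/18 + BUN/2.8
= 2·135 + 149/18 + 55/2.8
= 270 + 8.28 + 19.64
= 297.92 mOsm/kg ≈ 297.9 mOsm/kg
Osmolar gap = measured − calculated = 304 − 297.9 = 6.1 mOsm/kg

6.1 mOsm/kg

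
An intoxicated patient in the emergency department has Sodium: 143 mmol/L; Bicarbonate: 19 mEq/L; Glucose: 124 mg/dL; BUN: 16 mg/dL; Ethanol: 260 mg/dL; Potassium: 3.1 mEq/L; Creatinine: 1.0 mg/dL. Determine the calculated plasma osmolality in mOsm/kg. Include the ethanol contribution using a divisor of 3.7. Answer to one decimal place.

368.9 mOsm/kg

Calculated osmolality = 2·Na + glucose/18 + BUN/2.8 + ethanol/3.7
= 2·143 + 124/18 + 16/2.8 + 260/3.7
= 286 + 6.89 + 5.71 + 70.27
= 368.87 mOsm/kg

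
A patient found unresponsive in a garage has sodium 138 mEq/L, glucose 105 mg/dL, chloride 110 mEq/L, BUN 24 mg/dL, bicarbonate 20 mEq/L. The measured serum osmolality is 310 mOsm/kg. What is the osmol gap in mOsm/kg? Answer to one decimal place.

Calculated osmolality = 2·Na + glucose/18 + BUN/2.8
= 2·138 + 105/18 + 24/2.8
= 276 + 5.83 + 8.57
= 290.4 mOsm/kg ≈ 290.4 mOsm/kg
Osmolar gap = measured − calculated = 310 − 290.4 = 19.6 mOsm/kg

19.6 mOsm/kg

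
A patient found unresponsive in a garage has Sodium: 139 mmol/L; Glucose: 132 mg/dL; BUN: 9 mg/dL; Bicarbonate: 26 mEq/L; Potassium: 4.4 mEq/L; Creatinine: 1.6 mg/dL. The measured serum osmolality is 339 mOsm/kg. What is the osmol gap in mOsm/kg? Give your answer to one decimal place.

50.5 mOsm/kg

Calculated osmolality = 2·Na + glucose/18 + BUN/2.8
= 2·139 + 132/18 + 9/2.8
= 278 + 7.33 + 3.21
= 288.54 mOsm/kg ≈ 288.5 mOsm/kg
Osmolar gap = measured − calculated = 339 − 288.5 = 50.5 mOsm/kg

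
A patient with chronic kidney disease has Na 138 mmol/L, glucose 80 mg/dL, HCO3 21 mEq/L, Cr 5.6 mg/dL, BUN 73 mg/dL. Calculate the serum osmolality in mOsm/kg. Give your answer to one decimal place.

306.5 mOsm/kg

Calculated osmolality = 2·Na + glucose/18 + BUN/2.8
= 2·138 + 80/18 + 73/2.8
= 276 + 4.44 + 26.07
= 306.51 mOsm/kg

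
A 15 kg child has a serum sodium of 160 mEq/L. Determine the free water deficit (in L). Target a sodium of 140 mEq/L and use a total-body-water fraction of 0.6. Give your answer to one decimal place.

1.3 L

TBW = 0.6 · 15 = 9 L
Free water deficit = TBW · (Na/140 − 1)
= 9 · (160/140 − 1)
= 9 · 0.1429
= 1.29 L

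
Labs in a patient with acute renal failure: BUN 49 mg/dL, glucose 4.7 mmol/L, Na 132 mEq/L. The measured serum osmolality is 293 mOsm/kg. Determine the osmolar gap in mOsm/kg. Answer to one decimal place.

6.8 mOsm/kg

Calculated osmolality = 2·Na + glucose + BUN/2.8
= 2·132 + 4.7 + 49/2.8
= 264 + 4.70 + 17.50
= 286.2 mOsm/kg ≈ 286.2 mOsm/kg
Osmolar gap = measured − calculated = 293 − 286.2 = 6.8 mOsm/kg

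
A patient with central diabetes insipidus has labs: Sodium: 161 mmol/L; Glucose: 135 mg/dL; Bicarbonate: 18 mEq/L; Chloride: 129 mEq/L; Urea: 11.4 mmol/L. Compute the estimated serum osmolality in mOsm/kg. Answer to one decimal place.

Calculated osmolality = 2·Na + glucose/18 + urea
= 2·161 + 135/18 + 11.4
= 322 + 7.50 + 11.40
= 340.9 mOsm/kg

340.9 mOsm/kg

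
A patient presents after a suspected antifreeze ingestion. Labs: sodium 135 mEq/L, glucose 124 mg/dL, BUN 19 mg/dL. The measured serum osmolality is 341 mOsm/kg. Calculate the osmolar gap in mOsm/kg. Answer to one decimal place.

Calculated osmolality = 2·Na + glucose/18 + BUN/2.8
= 2·135 + 124/18 + 19/2.8
= 270 + 6.89 + 6.79
= 283.68 mOsm/kg ≈ 283.7 mOsm/kg
Osmolar gap = measured − calculated = 341 − 283.7 = 57.3 mOsm/kg

57.3 mOsm/kg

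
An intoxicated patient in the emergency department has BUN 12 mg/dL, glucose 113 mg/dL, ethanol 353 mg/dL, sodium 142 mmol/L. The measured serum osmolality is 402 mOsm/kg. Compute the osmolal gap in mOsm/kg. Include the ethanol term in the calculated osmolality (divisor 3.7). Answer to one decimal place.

Calculated osmolality = 2·Na + glucose/18 + BUN/2.8 + ethanol/3.7
= 2·142 + 113/18 + 12/2.8 + 353/3.7
= 284 + 6.28 + 4.29 + 95.41
= 389.98 mOsm/kg ≈ 390.0 mOsm/kg
Osmolar gap = measured − calculated = 402 − 390.0 = 12.0 mOsm/kg

12.0 mOsm/kg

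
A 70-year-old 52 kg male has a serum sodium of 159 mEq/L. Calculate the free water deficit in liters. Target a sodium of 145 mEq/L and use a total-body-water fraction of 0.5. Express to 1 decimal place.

TBW = 0.5 · 52 = 26 L
Free water deficit = TBW · (Na/145 − 1)
= 26 · (159/145 − 1)
= 26 · 0.0966
= 2.51 L

2.5 L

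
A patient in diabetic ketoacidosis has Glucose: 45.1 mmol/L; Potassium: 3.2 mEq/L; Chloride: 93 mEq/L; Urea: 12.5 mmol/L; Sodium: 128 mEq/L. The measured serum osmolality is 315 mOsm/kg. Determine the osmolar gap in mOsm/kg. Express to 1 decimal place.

Calculated osmolality = 2·Na + glucose + urea
= 2·128 + 45.1 + 12.5
= 256 + 45.10 + 12.50
= 313.6 mOsm/kg ≈ 313.6 mOsm/kg
Osmolar gap = measured − calculated = 315 − 313.6 = 1.4 mOsm/kg

1.4 mOsm/kg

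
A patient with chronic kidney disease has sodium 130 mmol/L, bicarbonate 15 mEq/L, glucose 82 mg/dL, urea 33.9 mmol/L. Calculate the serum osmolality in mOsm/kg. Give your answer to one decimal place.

Calculated osmolality = 2·Na + glucose/18 + urea
= 2·130 + 82/18 + 33.9
= 260 + 4.56 + 33.90
= 298.46 mOsm/kg

298.5 mOsm/kg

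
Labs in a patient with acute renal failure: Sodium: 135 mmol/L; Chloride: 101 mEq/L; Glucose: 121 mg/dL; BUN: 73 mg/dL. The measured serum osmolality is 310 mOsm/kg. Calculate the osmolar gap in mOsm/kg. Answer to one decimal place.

7.2 mOsm/kg

Calculated osmolality = 2·Na + glucose/18 + BUN/2.8
= 2·135 + 121/18 + 73/2.8
= 270 + 6.72 + 26.07
= 302.79 mOsm/kg ≈ 302.8 mOsm/kg
Osmolar gap = measured − calculated = 310 − 302.8 = 7.2 mOsm/kg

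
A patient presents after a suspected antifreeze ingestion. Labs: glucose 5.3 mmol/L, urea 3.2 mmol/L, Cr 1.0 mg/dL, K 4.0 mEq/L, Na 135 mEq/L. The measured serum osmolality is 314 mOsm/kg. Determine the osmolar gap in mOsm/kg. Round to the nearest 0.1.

Calculated osmolality = 2·Na + glucose + urea
= 2·135 + 5.3 + 3.2
= 270 + 5.30 + 3.20
= 278.5 mOsm/kg ≈ 278.5 mOsm/kg
Osmolar gap = measured − calculated = 314 − 278.5 = 35.5 mOsm/kg

35.5 mOsm/kg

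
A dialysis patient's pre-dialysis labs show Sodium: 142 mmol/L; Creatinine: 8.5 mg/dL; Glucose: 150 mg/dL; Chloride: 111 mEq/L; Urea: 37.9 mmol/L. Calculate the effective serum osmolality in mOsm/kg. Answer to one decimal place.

Effective osmolality excludes urea (freely permeant across cell membranes):
2·Na + glucose/18
= 2·142 + 150/18
= 284 + 8.33
= 292.33 mOsm/kg

292.3 mOsm/kg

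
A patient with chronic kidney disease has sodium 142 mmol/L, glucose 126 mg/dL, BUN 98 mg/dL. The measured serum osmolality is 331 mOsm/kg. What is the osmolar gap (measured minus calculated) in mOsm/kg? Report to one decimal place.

5.0 mOsm/kg

Calculated osmolality = 2·Na + glucose/18 + BUN/2.8
= 2·142 + 126/18 + 98/2.8
= 284 + 7 + 35
= 326 mOsm/kg ≈ 326.0 mOsm/kg
Osmolar gap = measured − calculated = 331 − 326.0 = 5.0 mOsm/kg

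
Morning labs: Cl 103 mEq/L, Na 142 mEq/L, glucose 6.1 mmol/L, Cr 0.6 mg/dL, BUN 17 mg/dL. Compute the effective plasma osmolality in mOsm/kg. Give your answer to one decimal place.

290.1 mOsm/kg

Effective osmolality excludes urea (freely permeant across cell membranes):
2·Na + glucose
= 2·142 + 6.1
= 284 + 6.1
= 290.1 mOsm/kg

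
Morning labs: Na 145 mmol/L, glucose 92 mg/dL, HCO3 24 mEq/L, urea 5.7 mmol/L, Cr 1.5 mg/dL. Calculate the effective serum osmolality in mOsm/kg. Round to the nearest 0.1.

295.1 mOsm/kg

Effective osmolality excludes urea (freely permeant across cell membranes):
2·Na + glucose/18
= 2·145 + 92/18
= 290 + 5.11
= 295.11 mOsm/kg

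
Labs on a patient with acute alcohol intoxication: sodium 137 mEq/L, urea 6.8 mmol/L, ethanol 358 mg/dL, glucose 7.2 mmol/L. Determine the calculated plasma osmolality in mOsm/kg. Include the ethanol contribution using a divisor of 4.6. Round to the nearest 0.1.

365.8 mOsm/kg

Calculated osmolality = 2·Na + glucose + urea + ethanol/4.6
= 2·137 + 7.2 + 6.8 + 358/4.6
= 274 + 7.20 + 6.80 + 77.83
= 365.83 mOsm/kg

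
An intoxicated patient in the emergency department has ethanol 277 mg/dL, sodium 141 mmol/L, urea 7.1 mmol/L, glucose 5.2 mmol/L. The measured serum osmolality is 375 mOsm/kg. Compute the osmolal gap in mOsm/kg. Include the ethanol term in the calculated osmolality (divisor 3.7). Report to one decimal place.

Calculated osmolality = 2·Na + glucose + urea + ethanol/3.7
= 2·141 + 5.2 + 7.1 + 277/3.7
= 282 + 5.20 + 7.10 + 74.86
= 369.16 mOsm/kg ≈ 369.2 mOsm/kg
Osmolar gap = measured − calculated = 375 − 369.2 = 5.8 mOsm/kg

5.8 mOsm/kg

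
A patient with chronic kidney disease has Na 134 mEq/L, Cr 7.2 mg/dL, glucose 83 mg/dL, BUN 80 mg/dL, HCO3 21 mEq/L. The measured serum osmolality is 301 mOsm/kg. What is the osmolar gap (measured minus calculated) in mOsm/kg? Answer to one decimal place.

Calculated osmolality = 2·Na + glucose/18 + BUN/2.8
= 2·134 + 83/18 + 80/2.8
= 268 + 4.61 + 28.57
= 301.18 mOsm/kg ≈ 301.2 mOsm/kg
Osmolar gap = measured − calculated = 301 − 301.2 = -0.2 mOsm/kg

-0.2 mOsm/kg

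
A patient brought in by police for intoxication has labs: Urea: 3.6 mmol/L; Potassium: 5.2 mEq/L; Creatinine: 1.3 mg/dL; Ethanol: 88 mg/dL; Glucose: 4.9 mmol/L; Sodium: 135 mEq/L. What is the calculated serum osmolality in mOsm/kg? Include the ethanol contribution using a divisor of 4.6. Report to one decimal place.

297.6 mOsm/kg

Calculated osmolality = 2·Na + glucose + urea + ethanol/4.6
= 2·135 + 4.9 + 3.6 + 88/4.6
= 270 + 4.90 + 3.60 + 19.13
= 297.63 mOsm/kg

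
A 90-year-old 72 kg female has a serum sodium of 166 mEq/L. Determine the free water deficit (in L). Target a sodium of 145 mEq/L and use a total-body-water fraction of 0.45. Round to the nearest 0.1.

4.7 L

TBW = 0.45 · 72 = 32.4 L
Free water deficit = TBW · (Na/145 − 1)
= 32.4 · (166/145 − 1)
= 32.4 · 0.1448
= 4.69 L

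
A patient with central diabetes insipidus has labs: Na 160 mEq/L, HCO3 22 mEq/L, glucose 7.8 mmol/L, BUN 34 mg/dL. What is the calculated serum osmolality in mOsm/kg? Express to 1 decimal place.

Calculated osmolality = 2·Na + glucose + BUN/2.8
= 2·160 + 7.8 + 34/2.8
= 320 + 7.80 + 12.14
= 339.94 mOsm/kg

339.9 mOsm/kg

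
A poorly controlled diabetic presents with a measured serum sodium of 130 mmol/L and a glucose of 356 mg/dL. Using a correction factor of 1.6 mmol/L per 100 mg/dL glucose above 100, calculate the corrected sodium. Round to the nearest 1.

Corrected Na = measured Na + 1.6 · (glucose − 100)/100
= 130 + 1.6 · (356 − 100)/100
= 130 + 4.1
= 134.1 mmol/L

134 mmol/L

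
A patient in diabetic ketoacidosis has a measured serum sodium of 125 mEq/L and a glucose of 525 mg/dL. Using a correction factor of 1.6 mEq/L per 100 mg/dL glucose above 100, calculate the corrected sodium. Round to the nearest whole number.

132 mEq/L

Corrected Na = measured Na + 1.6 · (glucose − 100)/100
= 125 + 1.6 · (525 − 100)/100
= 125 + 6.8
= 131.8 mEq/L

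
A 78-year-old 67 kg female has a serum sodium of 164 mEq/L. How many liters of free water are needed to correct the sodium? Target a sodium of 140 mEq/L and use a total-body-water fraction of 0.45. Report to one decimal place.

TBW = 0.45 · 67 = 30.15 L
Free water deficit = TBW · (Na/140 − 1)
= 30.15 · (164/140 − 1)
= 30.15 · 0.1714
= 5.17 L

5.2 L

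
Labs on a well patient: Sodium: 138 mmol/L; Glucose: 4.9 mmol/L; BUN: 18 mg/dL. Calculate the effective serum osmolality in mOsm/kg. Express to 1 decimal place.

Effective osmolality excludes urea (freely permeant across cell membranes):
2·Na + glucose
= 2·138 + 4.9
= 276 + 4.9
= 280.9 mOsm/kg

280.9 mOsm/kg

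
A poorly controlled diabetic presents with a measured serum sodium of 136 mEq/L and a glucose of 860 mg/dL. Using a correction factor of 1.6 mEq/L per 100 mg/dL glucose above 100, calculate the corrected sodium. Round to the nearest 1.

Corrected Na = measured Na + 1.6 · (glucose − 100)/100
= 136 + 1.6 · (860 − 100)/100
= 136 + 12.2
= 148.2 mEq/L

148 mEq/L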